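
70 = 70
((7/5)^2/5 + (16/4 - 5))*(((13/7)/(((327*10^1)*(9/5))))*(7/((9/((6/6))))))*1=-494/3310875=-0.00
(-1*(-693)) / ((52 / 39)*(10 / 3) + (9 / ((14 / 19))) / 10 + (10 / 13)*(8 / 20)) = 11351340 / 97847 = 116.01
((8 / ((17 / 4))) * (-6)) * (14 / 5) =-2688 / 85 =-31.62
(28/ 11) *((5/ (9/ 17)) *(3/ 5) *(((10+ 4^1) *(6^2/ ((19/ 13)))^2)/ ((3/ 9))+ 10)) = 4380446168/ 11913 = 367703.03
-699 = -699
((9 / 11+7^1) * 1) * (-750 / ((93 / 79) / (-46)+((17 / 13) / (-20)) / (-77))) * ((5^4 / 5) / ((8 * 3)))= 1234305.06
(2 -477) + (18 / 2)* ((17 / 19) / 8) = -72047 / 152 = -473.99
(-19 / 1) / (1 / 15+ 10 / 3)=-95 / 17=-5.59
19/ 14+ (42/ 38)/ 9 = 1181/ 798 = 1.48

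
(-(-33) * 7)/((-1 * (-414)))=77/138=0.56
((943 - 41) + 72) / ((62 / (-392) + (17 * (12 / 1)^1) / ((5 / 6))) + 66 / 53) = 50589560 / 12771377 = 3.96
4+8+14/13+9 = 22.08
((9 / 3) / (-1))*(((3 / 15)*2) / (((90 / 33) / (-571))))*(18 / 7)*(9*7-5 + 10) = 7687944 / 175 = 43931.11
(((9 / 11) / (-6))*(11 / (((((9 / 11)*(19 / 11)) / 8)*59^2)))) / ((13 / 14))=-6776 / 2579421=-0.00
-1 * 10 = -10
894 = 894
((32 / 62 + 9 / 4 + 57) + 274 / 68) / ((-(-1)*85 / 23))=3093063 / 179180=17.26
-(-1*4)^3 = 64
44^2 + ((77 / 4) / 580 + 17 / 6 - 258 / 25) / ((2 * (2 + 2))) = 538723019 / 278400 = 1935.07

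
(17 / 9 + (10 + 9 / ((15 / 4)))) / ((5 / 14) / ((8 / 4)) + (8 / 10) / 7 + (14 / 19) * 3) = 342076 / 59931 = 5.71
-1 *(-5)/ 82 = 5/ 82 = 0.06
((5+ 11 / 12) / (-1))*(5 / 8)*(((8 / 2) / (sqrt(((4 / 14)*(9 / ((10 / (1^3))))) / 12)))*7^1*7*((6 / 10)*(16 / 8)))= -3479*sqrt(105) / 6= -5941.52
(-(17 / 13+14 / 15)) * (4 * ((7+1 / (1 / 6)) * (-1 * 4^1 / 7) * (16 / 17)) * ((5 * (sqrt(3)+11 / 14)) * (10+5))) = 11834.77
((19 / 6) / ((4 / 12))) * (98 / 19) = 49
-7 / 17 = -0.41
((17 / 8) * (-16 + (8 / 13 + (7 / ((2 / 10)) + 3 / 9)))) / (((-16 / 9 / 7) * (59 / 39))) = -416619 / 3776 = -110.33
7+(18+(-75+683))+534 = 1167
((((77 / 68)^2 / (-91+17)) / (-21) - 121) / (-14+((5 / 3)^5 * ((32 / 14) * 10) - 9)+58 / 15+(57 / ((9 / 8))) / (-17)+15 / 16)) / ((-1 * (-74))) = -352132631235 / 58742147413564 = -0.01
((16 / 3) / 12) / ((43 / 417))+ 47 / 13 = 13291 / 1677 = 7.93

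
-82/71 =-1.15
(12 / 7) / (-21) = -4 / 49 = -0.08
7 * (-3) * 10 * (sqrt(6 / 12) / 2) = -105 * sqrt(2) / 2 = -74.25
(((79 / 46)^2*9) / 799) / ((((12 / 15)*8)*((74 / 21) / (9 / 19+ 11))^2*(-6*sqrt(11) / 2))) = -490497758415*sqrt(11) / 294114039632512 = -0.01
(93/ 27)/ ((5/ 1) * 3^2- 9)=0.10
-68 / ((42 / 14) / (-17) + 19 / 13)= -3757 / 71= -52.92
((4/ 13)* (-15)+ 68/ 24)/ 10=-139/ 780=-0.18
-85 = -85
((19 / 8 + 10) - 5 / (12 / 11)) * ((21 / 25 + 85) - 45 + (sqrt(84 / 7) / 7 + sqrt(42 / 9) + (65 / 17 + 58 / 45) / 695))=187 * sqrt(3) / 84 + 187 * sqrt(42) / 72 + 119446349 / 375300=338.96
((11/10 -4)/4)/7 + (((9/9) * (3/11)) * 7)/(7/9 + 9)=1553/16940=0.09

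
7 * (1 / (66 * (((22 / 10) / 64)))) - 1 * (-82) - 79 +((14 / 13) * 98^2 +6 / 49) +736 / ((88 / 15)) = 10474.43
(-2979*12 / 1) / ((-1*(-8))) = -8937 / 2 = -4468.50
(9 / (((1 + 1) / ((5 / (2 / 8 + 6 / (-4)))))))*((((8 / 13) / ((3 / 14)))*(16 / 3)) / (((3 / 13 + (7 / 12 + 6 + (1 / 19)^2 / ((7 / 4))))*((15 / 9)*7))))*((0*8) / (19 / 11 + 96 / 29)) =0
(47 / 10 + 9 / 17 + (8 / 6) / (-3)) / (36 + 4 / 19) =139099 / 1052640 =0.13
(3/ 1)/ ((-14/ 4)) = -6/ 7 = -0.86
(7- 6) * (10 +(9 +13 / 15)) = 298 / 15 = 19.87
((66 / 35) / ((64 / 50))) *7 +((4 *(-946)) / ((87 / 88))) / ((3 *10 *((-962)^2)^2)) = 11525897720352829 / 1117662809262480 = 10.31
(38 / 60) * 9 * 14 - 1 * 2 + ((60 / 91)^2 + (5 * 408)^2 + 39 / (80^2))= 220562288078479 / 52998400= 4161678.24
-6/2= -3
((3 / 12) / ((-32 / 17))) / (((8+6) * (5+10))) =-17 / 26880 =-0.00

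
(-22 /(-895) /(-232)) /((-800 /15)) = 33 /16611200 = 0.00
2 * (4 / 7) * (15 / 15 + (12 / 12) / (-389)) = 3104 / 2723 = 1.14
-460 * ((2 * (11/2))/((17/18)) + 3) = -114540/17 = -6737.65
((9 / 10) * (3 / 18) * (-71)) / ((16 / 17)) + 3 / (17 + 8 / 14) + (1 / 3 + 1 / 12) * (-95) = -1996663 / 39360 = -50.73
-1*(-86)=86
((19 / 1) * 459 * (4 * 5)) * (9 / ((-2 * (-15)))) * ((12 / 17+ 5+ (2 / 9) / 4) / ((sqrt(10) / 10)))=301473 * sqrt(10)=953341.33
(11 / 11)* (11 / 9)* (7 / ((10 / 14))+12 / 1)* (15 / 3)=1199 / 9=133.22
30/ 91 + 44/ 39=1.46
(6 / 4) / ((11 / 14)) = 21 / 11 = 1.91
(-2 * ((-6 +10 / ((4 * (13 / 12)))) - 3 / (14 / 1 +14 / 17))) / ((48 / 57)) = 80807 / 8736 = 9.25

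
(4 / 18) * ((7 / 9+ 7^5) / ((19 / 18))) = 605080 / 171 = 3538.48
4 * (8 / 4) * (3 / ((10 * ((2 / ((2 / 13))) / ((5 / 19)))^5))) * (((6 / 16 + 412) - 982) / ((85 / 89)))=-152089875 / 31258179684238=-0.00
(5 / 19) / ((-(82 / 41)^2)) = -5 / 76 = -0.07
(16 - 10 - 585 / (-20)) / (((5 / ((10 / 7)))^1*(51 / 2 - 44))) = -0.54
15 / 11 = 1.36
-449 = -449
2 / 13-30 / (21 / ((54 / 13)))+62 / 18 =-1913 / 819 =-2.34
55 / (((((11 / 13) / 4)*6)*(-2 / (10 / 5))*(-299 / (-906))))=-3020 / 23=-131.30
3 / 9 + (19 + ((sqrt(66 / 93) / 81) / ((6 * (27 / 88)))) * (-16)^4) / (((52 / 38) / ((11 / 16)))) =12329 / 1248 + 18833408 * sqrt(682) / 2644083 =195.89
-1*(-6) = 6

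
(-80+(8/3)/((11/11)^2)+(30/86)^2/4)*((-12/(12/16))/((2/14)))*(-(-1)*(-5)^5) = -150079737500/5547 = -27056019.02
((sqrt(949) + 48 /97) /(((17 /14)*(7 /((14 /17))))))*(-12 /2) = -18.20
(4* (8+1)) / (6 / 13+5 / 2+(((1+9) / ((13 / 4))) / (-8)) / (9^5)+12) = 4251528 / 1766927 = 2.41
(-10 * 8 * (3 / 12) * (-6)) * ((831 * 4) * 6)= 2393280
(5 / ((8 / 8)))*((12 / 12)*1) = 5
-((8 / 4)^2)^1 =-4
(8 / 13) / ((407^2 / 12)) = 96 / 2153437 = 0.00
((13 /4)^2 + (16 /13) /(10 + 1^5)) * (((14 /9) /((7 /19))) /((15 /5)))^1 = 154679 /10296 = 15.02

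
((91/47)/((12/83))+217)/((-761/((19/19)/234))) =-0.00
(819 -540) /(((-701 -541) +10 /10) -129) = -279 /1370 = -0.20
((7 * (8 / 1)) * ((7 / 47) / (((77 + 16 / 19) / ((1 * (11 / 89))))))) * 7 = 573496 / 6186657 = 0.09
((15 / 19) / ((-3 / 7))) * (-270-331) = 21035 / 19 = 1107.11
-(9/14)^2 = -81/196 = -0.41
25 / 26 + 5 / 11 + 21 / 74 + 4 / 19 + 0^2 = 192050 / 100529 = 1.91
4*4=16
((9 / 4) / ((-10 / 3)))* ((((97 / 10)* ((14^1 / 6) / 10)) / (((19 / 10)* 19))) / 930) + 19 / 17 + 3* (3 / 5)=2220259771 / 760988000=2.92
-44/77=-4/7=-0.57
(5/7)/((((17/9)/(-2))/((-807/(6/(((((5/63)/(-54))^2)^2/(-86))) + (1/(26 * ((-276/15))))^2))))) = -259727785200000/47060468974110273704333521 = -0.00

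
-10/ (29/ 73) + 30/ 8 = -2485/ 116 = -21.42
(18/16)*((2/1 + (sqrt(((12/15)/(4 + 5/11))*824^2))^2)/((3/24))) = 268878906/245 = 1097464.92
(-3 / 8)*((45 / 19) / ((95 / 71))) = -1917 / 2888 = -0.66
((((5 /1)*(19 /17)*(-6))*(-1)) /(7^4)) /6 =95 /40817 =0.00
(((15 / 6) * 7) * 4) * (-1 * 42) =-2940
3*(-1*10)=-30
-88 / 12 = -22 / 3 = -7.33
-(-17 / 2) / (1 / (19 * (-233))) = -75259 / 2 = -37629.50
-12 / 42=-0.29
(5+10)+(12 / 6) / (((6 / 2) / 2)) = 49 / 3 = 16.33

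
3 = 3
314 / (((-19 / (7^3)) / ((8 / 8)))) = -107702 / 19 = -5668.53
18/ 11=1.64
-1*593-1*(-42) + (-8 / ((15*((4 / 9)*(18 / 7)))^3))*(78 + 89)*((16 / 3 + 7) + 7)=-180185149 / 324000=-556.13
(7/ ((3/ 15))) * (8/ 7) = 40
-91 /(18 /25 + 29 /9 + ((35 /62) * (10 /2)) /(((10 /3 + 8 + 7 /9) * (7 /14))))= -20.64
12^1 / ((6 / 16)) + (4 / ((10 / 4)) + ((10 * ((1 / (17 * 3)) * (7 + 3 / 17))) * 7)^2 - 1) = 487183307 / 3758445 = 129.62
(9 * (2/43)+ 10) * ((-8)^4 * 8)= 14680064/43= 341396.84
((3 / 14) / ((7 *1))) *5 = 15 / 98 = 0.15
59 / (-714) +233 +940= 837463 / 714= 1172.92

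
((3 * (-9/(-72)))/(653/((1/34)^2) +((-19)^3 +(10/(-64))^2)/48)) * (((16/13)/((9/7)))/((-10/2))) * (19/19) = -229376/2411256142425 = -0.00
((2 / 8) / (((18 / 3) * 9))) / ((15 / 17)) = 17 / 3240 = 0.01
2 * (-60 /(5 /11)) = -264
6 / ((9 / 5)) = 10 / 3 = 3.33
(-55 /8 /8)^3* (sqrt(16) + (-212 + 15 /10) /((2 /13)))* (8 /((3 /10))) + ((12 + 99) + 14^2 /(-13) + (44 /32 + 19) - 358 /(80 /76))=97403380241 /4259840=22865.50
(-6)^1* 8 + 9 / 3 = -45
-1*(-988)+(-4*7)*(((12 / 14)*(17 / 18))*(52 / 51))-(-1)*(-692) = 2456 / 9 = 272.89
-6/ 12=-1/ 2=-0.50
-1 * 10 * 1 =-10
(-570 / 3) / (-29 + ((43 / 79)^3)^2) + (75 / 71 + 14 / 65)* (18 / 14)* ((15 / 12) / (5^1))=45287601727836029 / 6500887303836380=6.97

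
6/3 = 2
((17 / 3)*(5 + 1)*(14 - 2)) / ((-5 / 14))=-5712 / 5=-1142.40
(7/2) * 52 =182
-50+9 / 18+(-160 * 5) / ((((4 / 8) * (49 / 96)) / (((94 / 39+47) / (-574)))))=220.34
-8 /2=-4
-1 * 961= -961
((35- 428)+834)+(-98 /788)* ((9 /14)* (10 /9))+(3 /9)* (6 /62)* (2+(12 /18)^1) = 16159019 /36642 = 441.00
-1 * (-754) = 754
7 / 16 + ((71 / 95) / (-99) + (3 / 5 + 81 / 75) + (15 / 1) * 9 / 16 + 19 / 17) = 74602967 / 6395400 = 11.67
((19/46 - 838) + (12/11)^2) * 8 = -18621540/2783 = -6691.17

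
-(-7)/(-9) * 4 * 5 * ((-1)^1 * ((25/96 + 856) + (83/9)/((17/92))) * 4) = 155281105/2754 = 56383.84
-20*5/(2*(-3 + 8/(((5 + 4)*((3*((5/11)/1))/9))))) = -17.44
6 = 6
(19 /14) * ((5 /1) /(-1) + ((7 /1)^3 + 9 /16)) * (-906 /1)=-46624119 /112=-416286.78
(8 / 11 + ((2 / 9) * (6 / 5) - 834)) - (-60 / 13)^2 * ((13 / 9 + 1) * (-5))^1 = -15968374 / 27885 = -572.65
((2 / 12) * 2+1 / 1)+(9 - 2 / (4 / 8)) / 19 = 91 / 57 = 1.60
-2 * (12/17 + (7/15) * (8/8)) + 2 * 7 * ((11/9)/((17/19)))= 16.78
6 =6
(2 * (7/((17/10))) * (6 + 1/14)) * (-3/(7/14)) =-300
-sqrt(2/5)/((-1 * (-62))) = -sqrt(10)/310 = -0.01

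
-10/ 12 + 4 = 19/ 6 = 3.17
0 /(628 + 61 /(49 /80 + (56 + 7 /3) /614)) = 0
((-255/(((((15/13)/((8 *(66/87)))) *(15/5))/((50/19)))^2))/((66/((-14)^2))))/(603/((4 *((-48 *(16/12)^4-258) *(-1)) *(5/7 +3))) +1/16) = -45606983655833600/457085574747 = -99777.78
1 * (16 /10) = 8 /5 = 1.60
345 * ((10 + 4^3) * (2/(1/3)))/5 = 30636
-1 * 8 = -8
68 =68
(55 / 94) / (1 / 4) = 110 / 47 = 2.34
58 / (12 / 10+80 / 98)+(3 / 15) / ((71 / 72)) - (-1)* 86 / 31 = 86282739 / 2718235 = 31.74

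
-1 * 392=-392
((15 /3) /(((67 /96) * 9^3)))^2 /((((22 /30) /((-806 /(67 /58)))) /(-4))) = 23934976000 /65119099419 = 0.37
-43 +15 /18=-253 /6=-42.17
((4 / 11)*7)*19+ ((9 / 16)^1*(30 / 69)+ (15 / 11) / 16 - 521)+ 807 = 1354839 / 4048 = 334.69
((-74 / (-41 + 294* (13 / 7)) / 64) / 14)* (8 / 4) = -37 / 113120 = -0.00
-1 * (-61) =61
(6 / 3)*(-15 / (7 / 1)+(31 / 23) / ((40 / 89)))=5513 / 3220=1.71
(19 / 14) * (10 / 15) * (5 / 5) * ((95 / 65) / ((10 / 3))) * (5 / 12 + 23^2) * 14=2293433 / 780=2940.30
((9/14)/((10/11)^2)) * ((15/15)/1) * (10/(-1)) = -7.78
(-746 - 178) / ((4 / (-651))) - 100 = 150281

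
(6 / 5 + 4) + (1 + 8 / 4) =41 / 5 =8.20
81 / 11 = 7.36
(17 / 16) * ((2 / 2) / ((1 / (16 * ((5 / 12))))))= 85 / 12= 7.08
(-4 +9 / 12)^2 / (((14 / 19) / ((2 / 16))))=3211 / 1792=1.79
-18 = -18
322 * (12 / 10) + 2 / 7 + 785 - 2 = 40939 / 35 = 1169.69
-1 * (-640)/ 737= 0.87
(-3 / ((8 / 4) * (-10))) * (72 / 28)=27 / 70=0.39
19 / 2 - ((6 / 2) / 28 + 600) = -16537 / 28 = -590.61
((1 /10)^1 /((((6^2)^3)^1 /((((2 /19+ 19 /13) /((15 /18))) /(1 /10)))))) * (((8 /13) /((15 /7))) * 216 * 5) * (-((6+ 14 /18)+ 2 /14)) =-37496 /433485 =-0.09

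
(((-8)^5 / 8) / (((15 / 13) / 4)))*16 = -3407872 / 15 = -227191.47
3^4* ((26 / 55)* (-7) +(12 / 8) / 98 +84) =70471053 / 10780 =6537.20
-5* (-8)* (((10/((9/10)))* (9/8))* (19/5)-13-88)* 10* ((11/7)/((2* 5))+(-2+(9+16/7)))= -1414540/7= -202077.14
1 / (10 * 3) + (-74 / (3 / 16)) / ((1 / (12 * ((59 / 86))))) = -4191317 / 1290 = -3249.08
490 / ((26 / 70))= 17150 / 13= 1319.23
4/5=0.80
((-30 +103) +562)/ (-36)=-635/ 36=-17.64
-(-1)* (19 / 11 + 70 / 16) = 537 / 88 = 6.10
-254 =-254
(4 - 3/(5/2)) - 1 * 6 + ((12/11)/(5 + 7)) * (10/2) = -151/55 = -2.75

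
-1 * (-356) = 356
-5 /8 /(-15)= 1 /24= 0.04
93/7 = 13.29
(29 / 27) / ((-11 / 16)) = -464 / 297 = -1.56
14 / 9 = 1.56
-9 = -9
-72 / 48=-3 / 2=-1.50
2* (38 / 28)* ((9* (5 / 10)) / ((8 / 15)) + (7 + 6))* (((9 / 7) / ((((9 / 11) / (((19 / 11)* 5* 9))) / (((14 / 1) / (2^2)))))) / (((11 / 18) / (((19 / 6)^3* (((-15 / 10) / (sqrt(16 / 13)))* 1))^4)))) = 138320203652.45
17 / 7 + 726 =5099 / 7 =728.43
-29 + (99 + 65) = 135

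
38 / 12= 3.17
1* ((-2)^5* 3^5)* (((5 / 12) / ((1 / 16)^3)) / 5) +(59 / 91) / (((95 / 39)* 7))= -12355338063 / 4655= -2654207.96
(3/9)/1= 1/3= 0.33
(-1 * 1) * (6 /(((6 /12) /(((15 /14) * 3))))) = -270 /7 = -38.57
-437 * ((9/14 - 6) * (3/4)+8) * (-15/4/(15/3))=292353/224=1305.15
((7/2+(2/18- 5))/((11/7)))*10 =-875/99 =-8.84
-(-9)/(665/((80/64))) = 9/532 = 0.02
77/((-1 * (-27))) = 77/27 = 2.85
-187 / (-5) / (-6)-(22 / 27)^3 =-1333387 / 196830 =-6.77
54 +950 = 1004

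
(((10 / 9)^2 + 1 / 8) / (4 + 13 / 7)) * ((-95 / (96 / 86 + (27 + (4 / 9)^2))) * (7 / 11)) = -176345365 / 355810136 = -0.50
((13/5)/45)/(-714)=-13/160650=-0.00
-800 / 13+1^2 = -60.54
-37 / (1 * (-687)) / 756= 37 / 519372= 0.00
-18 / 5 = -3.60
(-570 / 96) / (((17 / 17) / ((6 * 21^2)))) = -125685 / 8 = -15710.62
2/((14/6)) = 6/7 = 0.86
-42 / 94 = -21 / 47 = -0.45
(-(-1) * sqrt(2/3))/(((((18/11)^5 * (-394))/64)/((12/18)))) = -0.01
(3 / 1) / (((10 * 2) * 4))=3 / 80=0.04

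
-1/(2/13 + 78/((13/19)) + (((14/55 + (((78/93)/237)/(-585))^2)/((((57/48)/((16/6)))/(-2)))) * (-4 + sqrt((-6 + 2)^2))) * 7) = -13/1484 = -0.01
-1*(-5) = 5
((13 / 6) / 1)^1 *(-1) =-2.17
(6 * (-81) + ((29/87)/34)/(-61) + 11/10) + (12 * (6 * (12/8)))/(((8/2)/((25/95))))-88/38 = -141894313/295545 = -480.11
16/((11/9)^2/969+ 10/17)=73872/2723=27.13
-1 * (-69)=69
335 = 335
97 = 97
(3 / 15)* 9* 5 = 9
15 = 15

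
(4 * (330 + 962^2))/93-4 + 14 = 3704026/93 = 39828.24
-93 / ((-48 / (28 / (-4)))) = -217 / 16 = -13.56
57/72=19/24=0.79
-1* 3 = -3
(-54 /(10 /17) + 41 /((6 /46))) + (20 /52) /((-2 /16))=42794 /195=219.46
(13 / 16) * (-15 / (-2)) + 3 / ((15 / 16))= 1487 / 160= 9.29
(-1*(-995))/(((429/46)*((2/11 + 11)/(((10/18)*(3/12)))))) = 114425/86346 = 1.33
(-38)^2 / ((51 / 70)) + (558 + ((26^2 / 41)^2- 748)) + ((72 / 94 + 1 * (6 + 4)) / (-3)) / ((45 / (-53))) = 374978332076 / 181321065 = 2068.04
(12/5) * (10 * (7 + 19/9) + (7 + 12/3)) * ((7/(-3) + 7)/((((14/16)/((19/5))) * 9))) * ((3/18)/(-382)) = -279376/1160325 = -0.24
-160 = -160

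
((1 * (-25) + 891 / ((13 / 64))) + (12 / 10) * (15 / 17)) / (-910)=-137731 / 28730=-4.79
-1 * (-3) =3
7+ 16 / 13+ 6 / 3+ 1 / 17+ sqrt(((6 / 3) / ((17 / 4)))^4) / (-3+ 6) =10.36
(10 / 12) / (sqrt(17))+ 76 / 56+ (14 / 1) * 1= 5 * sqrt(17) / 102+ 215 / 14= 15.56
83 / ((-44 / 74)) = -3071 / 22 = -139.59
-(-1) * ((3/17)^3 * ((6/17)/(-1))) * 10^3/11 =-162000/918731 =-0.18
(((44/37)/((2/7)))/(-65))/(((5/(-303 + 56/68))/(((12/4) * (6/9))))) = 1582196/204425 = 7.74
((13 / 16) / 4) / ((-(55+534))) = -13 / 37696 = -0.00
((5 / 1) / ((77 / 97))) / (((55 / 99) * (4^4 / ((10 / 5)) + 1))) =291 / 3311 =0.09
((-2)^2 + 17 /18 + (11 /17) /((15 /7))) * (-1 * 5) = -8027 /306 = -26.23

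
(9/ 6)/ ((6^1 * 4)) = 1/ 16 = 0.06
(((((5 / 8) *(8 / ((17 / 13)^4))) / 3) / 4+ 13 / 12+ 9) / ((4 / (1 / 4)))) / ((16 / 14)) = 11956987 / 21381376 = 0.56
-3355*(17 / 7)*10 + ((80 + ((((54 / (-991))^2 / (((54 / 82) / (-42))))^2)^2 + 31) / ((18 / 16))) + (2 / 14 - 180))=-4779235088961161633953213111849 / 58604340814620182019567423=-81550.87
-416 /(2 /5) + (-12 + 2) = -1050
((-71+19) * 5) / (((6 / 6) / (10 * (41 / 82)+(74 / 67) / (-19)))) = -1635660 / 1273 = -1284.89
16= 16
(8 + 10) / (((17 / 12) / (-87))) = -18792 / 17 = -1105.41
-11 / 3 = -3.67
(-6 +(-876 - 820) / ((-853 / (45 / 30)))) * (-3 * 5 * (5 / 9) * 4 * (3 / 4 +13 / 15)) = 138710 / 853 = 162.61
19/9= 2.11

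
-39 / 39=-1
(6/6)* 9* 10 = 90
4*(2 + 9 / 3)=20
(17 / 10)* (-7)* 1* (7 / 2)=-833 / 20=-41.65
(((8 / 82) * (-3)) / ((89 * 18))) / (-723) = 2 / 7914681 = 0.00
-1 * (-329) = 329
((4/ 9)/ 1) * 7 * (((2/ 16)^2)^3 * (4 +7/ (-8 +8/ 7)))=0.00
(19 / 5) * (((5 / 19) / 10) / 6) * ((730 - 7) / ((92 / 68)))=4097 / 460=8.91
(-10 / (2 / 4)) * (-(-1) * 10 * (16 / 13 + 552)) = -1438400 / 13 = -110646.15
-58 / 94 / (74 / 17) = -0.14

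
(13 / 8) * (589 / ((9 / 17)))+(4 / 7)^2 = 6379433 / 3528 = 1808.23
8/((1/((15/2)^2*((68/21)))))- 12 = 10116/7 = 1445.14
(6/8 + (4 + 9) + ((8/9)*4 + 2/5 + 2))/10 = 3547/1800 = 1.97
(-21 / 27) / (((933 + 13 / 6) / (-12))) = 56 / 5611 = 0.01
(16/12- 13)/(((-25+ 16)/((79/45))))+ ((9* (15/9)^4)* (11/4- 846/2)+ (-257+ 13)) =-28601831/972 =-29425.75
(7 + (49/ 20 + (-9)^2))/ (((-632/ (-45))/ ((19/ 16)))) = 309339/ 40448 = 7.65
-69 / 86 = -0.80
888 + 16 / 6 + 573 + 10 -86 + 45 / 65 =54146 / 39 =1388.36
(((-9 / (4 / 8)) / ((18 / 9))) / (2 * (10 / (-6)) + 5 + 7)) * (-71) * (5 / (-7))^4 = 1198125 / 62426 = 19.19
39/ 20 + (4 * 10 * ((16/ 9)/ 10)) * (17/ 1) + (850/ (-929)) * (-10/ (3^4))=185040071/ 1504980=122.95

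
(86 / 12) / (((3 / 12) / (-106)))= -9116 / 3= -3038.67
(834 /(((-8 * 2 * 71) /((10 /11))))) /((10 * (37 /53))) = -22101 /231176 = -0.10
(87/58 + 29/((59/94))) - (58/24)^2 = 355669/8496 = 41.86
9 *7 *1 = 63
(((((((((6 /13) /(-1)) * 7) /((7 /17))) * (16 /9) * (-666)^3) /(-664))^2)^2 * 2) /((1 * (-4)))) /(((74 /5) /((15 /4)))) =-254671847374051405207277688203049369600 /1355457106081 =-187886319848495901647181700.00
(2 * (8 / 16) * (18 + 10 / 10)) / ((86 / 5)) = 95 / 86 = 1.10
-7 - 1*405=-412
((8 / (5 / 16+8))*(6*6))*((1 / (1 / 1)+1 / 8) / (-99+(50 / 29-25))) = -8352 / 26201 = -0.32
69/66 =23/22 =1.05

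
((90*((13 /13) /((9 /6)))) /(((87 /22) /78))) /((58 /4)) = 68640 /841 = 81.62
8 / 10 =4 / 5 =0.80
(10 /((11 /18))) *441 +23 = 79633 /11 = 7239.36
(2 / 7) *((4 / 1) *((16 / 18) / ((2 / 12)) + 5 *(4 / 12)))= 8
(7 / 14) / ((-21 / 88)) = -44 / 21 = -2.10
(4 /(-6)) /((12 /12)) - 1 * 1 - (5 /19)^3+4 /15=-48638 /34295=-1.42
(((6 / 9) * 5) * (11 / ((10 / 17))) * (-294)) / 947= -18326 / 947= -19.35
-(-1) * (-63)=-63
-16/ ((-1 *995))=16/ 995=0.02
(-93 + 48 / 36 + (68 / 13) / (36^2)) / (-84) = 386083 / 353808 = 1.09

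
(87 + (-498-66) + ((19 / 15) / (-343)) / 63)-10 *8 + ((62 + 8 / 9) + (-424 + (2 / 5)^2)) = -1487700512 / 1620675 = -917.95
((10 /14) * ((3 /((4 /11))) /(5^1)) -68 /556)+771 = 3004843 /3892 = 772.06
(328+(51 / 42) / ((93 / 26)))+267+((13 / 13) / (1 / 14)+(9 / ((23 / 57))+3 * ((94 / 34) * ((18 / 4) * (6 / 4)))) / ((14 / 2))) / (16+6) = 1908716087 / 3199944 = 596.48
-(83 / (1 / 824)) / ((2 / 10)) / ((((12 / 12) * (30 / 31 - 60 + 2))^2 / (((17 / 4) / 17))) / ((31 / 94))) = -1273416295 / 146913728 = -8.67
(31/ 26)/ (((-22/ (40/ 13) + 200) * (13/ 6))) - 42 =-27375126/ 651833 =-42.00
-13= -13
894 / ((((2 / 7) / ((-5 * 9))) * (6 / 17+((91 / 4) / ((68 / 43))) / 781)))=-29911487760 / 78889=-379159.17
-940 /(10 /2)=-188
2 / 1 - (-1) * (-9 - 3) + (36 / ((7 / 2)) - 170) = -1188 / 7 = -169.71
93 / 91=1.02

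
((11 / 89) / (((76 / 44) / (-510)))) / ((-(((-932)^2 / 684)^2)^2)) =1388533593645 / 98957187717311087135872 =0.00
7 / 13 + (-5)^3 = -1618 / 13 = -124.46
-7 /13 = -0.54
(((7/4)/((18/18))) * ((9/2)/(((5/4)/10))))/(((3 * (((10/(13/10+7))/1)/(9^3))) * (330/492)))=52096527/2750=18944.19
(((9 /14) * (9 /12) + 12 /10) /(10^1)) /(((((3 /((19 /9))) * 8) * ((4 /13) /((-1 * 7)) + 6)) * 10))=38779 /156096000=0.00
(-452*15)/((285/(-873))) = 20768.21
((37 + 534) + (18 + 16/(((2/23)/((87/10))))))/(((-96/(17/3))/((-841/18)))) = 156537853/25920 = 6039.27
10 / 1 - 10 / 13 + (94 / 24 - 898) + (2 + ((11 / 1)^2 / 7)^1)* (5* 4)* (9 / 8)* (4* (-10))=-19920259 / 1092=-18242.00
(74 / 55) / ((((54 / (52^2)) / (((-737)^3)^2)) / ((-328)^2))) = 156808045165876590896503808 / 135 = 1161541075302789562196325.00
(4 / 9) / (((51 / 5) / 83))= 1660 / 459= 3.62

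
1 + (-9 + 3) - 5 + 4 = -6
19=19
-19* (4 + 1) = -95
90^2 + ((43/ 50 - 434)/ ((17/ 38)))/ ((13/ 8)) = 41460636/ 5525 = 7504.19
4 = 4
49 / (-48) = -49 / 48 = -1.02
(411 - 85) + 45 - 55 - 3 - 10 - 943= -640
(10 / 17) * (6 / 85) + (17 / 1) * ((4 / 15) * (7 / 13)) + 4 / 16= 615971 / 225420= 2.73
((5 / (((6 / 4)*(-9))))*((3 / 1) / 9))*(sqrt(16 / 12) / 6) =-10*sqrt(3) / 729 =-0.02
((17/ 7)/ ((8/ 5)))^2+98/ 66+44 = 4945561/ 103488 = 47.79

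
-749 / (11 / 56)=-3813.09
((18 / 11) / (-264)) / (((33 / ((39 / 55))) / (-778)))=15171 / 146410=0.10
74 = 74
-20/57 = -0.35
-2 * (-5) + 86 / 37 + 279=10779 / 37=291.32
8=8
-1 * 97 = -97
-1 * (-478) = 478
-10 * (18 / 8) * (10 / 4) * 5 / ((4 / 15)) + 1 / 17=-286859 / 272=-1054.63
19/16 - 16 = -237/16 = -14.81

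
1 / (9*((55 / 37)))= 37 / 495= 0.07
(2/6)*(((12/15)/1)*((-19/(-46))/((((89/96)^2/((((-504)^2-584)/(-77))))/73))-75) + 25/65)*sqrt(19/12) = -84281823101969*sqrt(57)/16412866470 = -38769.21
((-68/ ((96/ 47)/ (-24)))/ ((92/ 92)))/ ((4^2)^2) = 799/ 256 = 3.12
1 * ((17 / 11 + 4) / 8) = 61 / 88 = 0.69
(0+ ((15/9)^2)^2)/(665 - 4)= 625/53541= 0.01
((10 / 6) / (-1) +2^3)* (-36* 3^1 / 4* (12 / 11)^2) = -24624 / 121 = -203.50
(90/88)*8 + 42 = 552/11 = 50.18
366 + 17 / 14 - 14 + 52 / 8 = 2518 / 7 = 359.71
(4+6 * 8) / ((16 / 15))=48.75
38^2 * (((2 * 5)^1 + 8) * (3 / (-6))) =-12996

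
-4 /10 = -0.40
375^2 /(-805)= -28125 /161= -174.69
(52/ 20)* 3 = 39/ 5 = 7.80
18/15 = 1.20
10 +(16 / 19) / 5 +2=1156 / 95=12.17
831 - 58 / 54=22408 / 27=829.93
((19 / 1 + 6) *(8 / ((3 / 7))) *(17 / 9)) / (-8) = -110.19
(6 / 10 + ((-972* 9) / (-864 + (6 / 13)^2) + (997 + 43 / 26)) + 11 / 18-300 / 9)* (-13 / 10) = -46336127 / 36495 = -1269.66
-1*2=-2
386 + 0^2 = 386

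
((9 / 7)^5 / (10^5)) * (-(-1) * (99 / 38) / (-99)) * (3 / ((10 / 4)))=-177147 / 159666500000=-0.00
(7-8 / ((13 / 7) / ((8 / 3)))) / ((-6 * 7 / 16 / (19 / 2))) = 1900 / 117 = 16.24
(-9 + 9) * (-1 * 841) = 0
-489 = -489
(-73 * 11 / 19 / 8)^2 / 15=644809 / 346560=1.86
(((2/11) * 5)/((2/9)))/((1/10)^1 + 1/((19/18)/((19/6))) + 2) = 150/187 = 0.80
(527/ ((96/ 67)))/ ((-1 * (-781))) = 35309/ 74976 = 0.47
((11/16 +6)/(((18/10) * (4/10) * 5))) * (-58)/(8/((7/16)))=-108605/18432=-5.89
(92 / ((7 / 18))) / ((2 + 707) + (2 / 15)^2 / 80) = 7452000 / 22333507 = 0.33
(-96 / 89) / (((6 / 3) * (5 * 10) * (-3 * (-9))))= -8 / 20025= -0.00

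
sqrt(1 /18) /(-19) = -sqrt(2) /114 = -0.01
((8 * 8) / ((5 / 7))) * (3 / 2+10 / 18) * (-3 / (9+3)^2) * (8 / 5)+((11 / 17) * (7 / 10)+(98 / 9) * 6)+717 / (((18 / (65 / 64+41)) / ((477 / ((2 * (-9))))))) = -130110259403 / 2937600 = -44291.35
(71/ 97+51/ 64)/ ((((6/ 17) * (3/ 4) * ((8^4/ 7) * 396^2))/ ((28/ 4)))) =7906003/ 17943805034496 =0.00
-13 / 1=-13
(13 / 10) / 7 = 13 / 70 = 0.19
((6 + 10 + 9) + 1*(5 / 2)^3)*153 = 6215.62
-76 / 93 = -0.82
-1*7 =-7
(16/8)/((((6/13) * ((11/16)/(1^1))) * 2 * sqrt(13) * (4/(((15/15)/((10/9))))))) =3 * sqrt(13)/55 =0.20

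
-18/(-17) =18/17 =1.06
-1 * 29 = -29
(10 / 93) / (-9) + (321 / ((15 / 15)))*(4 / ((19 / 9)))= 9672182 / 15903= 608.20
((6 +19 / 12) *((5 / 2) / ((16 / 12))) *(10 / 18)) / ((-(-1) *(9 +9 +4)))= 2275 / 6336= 0.36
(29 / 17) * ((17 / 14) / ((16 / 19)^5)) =71806871 / 14680064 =4.89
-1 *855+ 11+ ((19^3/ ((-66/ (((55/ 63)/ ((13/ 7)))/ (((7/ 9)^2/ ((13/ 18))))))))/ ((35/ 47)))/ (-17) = -58733995/ 69972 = -839.39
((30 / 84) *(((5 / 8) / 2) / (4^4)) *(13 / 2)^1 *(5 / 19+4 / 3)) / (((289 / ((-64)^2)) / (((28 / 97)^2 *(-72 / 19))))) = -19874400 / 981631561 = -0.02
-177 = -177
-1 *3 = -3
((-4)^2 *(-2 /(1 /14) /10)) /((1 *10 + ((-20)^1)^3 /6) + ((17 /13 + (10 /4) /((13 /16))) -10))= 0.03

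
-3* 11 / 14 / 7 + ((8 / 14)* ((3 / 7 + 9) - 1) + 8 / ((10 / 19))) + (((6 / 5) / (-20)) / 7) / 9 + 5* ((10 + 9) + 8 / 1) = 568444 / 3675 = 154.68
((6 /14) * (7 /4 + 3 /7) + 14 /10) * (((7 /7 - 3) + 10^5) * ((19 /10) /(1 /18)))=7981003.64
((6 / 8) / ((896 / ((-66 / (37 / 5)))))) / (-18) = 55 / 132608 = 0.00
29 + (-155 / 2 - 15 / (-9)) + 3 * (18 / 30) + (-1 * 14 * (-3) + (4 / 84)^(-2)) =13139 / 30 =437.97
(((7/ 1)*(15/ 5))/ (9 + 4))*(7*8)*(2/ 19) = 9.52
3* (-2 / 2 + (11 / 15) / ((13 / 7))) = -118 / 65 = -1.82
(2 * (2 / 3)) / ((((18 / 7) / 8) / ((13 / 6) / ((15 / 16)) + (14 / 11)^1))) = 198688 / 13365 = 14.87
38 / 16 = 19 / 8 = 2.38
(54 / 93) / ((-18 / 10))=-10 / 31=-0.32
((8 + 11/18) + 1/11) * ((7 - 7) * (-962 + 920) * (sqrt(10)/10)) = 0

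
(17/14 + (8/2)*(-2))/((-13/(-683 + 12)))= -63745/182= -350.25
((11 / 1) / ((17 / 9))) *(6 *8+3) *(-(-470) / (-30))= -4653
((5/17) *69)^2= 119025/289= 411.85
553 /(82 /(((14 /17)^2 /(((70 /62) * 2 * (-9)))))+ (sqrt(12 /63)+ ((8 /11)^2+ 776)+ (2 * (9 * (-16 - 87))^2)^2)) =3378434644941546953924469 /18045516557661197962335301044741479 - 108929947742 * sqrt(21) /18045516557661197962335301044741479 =0.00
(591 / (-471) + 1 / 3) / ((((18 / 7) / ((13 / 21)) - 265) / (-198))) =-372372 / 532387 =-0.70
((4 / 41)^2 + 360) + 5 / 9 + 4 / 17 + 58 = 418.80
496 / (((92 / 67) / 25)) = 207700 / 23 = 9030.43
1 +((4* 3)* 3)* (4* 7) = 1009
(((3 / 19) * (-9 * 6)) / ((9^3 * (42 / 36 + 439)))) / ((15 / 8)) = -32 / 2258055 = -0.00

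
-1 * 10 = -10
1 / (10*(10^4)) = 1 / 100000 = 0.00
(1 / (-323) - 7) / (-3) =754 / 323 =2.33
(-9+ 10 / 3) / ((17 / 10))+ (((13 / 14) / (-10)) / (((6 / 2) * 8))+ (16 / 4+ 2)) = 8947 / 3360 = 2.66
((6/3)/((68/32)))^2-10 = -2634/289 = -9.11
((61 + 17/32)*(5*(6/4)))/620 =5907/7936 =0.74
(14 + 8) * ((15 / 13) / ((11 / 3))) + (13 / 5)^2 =4447 / 325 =13.68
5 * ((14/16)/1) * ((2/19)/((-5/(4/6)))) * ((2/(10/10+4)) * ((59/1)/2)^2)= -24367/1140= -21.37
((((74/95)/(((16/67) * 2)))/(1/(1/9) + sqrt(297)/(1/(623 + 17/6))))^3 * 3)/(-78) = 7088649509440206987/21292219048991883334664057812544000-1774528555579834665911 * sqrt(33)/76651988576370780004790608125158400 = -0.00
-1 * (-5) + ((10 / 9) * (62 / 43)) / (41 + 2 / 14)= 140405 / 27864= 5.04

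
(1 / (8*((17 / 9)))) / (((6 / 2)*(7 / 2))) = 3 / 476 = 0.01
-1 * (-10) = 10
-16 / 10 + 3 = 7 / 5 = 1.40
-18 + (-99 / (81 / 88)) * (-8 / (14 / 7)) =3710 / 9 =412.22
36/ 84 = 3/ 7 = 0.43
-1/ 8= -0.12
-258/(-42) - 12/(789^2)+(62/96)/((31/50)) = 83486759/11620392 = 7.18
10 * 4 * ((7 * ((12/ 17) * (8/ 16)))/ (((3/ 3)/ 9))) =889.41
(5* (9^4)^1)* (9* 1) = 295245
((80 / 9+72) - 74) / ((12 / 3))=31 / 18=1.72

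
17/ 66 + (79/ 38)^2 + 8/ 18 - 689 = -97778467/ 142956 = -683.98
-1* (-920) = 920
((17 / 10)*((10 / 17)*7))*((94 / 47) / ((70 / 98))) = 98 / 5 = 19.60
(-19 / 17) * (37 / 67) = -703 / 1139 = -0.62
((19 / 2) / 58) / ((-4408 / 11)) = -11 / 26912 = -0.00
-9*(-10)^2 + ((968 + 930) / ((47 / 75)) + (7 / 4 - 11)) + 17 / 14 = 2790825 / 1316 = 2120.69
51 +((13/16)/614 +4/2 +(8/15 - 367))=-46192253/147360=-313.47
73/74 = 0.99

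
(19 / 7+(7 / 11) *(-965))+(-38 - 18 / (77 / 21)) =-4580 / 7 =-654.29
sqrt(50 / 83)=5 * sqrt(166) / 83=0.78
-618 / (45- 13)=-309 / 16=-19.31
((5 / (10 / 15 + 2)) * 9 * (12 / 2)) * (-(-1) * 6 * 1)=1215 / 2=607.50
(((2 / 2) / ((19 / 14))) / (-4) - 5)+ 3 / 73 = -14267 / 2774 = -5.14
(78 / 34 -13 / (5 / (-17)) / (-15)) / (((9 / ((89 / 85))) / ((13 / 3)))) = -0.33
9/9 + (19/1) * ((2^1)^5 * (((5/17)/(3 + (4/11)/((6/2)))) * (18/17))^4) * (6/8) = 820608219852215521/785127645626855521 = 1.05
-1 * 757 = -757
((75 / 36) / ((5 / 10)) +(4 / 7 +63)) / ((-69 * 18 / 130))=-184925 / 26082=-7.09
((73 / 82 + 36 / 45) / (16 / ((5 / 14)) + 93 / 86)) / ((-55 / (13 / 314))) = -35217 / 1269955730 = -0.00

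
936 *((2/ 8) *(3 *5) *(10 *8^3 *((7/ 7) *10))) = 179712000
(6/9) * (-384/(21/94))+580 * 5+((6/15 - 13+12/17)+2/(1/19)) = 3177659/1785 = 1780.20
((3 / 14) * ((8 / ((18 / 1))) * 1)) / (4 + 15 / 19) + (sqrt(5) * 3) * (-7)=38 / 1911 - 21 * sqrt(5)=-46.94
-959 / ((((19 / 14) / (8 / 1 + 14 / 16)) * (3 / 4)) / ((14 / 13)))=-6672722 / 741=-9005.02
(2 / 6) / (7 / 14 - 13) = -2 / 75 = -0.03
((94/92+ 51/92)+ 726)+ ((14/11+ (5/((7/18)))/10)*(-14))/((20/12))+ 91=4033251/5060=797.09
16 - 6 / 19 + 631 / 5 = 13479 / 95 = 141.88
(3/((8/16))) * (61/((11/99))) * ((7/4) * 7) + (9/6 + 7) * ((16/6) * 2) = 242381/6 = 40396.83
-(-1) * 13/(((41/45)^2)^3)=107948953125/4750104241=22.73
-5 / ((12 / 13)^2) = -845 / 144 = -5.87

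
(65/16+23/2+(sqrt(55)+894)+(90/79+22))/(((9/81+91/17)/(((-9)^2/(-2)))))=-14610541455/2113408- 12393 * sqrt(55)/1672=-6968.23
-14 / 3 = -4.67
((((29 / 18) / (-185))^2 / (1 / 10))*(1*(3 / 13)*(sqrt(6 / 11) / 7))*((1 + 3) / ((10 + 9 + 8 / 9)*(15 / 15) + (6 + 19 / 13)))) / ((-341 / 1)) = -841*sqrt(66) / 862699992000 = -0.00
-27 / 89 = -0.30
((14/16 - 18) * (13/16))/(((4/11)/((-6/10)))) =58773/2560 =22.96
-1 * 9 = -9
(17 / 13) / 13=17 / 169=0.10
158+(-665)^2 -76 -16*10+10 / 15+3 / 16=21223097 / 48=442147.85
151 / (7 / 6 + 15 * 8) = 906 / 727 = 1.25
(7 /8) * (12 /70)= 3 /20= 0.15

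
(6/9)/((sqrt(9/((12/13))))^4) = 32/4563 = 0.01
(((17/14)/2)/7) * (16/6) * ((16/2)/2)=136/147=0.93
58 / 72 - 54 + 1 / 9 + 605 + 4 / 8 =6629 / 12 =552.42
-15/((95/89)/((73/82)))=-19491/1558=-12.51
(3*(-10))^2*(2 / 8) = 225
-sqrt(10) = -3.16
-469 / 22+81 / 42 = -1493 / 77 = -19.39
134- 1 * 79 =55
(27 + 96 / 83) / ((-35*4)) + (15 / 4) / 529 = -596349 / 3073490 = -0.19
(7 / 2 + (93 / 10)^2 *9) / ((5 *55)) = 2.84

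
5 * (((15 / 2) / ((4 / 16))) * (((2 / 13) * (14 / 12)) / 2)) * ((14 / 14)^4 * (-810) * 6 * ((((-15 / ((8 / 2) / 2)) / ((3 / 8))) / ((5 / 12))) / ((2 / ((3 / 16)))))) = 294403.85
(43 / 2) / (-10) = -43 / 20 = -2.15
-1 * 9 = -9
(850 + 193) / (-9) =-1043 / 9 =-115.89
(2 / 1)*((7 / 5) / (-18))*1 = -7 / 45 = -0.16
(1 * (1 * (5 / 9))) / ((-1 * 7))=-5 / 63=-0.08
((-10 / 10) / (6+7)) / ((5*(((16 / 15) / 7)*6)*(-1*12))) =0.00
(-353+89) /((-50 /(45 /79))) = 1188 /395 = 3.01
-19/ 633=-0.03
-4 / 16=-1 / 4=-0.25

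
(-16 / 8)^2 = 4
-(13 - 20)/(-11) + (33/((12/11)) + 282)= 13711/44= 311.61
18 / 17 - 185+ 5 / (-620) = -387765 / 2108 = -183.95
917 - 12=905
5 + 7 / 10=57 / 10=5.70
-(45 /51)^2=-225 /289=-0.78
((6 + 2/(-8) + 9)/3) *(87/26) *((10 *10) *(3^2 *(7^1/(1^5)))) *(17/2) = 45812025/52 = 881000.48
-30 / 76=-0.39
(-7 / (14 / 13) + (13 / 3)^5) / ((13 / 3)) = 56879 / 162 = 351.10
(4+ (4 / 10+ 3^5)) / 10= 1237 / 50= 24.74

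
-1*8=-8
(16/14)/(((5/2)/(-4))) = -64/35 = -1.83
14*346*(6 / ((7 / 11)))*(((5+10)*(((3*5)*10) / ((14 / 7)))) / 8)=6422625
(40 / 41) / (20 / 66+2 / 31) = 5115 / 1927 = 2.65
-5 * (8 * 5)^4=-12800000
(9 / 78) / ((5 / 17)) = 51 / 130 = 0.39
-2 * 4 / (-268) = 2 / 67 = 0.03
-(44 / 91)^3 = -85184 / 753571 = -0.11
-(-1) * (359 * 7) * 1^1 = 2513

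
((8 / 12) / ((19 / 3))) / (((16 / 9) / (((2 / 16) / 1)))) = 9 / 1216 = 0.01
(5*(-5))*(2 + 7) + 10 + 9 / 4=-851 / 4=-212.75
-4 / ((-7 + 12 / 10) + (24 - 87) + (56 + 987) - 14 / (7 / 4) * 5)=-20 / 4671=-0.00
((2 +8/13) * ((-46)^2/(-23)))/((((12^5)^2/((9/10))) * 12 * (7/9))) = -391/1043422248960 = -0.00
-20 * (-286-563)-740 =16240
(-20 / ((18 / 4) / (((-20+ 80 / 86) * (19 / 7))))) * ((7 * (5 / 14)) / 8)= 71.89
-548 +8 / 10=-2736 / 5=-547.20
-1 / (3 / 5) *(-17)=85 / 3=28.33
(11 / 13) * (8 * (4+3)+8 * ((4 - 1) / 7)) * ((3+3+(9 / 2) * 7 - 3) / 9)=192.76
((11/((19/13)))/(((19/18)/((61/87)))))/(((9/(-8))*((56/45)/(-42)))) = 1570140/10469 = 149.98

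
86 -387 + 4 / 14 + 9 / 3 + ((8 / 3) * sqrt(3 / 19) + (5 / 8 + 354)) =8 * sqrt(57) / 57 + 3187 / 56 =57.97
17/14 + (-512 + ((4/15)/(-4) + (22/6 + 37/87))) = -3086171/6090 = -506.76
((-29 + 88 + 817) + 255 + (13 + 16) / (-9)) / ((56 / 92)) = 16675 / 9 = 1852.78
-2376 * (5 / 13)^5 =-7425000 / 371293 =-20.00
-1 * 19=-19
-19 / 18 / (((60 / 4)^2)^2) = -19 / 911250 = -0.00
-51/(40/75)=-765/8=-95.62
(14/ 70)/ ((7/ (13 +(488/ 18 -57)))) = -152/ 315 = -0.48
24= 24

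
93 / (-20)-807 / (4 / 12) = -48513 / 20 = -2425.65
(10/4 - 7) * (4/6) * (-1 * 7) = 21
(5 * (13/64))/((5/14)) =91/32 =2.84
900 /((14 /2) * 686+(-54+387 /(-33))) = 9900 /52099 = 0.19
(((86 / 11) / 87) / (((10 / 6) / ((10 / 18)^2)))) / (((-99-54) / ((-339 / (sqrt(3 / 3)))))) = 48590 / 1317789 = 0.04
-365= -365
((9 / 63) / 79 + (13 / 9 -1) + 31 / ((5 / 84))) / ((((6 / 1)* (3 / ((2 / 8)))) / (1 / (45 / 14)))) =12971213 / 5759100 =2.25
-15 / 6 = -2.50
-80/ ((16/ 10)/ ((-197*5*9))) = 443250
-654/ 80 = -327/ 40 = -8.18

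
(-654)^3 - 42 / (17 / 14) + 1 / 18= -279726298.53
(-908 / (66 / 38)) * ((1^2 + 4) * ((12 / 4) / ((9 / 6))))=-172520 / 33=-5227.88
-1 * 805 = -805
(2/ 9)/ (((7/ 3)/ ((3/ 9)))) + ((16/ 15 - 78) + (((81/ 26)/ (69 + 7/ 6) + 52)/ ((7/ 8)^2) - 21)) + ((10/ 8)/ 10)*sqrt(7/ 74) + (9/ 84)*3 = -1429030481/ 48271860 + sqrt(518)/ 592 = -29.57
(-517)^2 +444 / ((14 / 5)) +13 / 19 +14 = 35572480 / 133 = 267462.26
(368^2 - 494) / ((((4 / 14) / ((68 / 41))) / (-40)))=-1284533600 / 41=-31330087.80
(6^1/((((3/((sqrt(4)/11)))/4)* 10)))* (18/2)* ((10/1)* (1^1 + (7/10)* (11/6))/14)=2.14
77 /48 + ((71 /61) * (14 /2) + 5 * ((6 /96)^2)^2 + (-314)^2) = 1182587458451 /11993088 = 98605.75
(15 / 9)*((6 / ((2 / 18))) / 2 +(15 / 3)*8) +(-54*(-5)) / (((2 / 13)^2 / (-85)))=-5817155 / 6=-969525.83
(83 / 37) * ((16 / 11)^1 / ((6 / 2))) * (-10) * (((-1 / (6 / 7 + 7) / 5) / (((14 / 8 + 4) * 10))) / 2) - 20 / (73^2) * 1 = -0.00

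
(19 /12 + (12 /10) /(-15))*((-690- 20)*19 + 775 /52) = -63203591 /3120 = -20257.56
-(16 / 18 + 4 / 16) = -41 / 36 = -1.14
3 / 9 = 1 / 3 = 0.33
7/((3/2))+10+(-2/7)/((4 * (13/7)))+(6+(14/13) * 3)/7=8707/546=15.95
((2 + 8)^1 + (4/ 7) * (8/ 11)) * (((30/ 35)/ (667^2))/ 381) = 1604/ 30453986717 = 0.00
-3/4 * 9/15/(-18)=1/40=0.02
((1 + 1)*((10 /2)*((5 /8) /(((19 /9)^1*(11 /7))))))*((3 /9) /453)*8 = 350 /31559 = 0.01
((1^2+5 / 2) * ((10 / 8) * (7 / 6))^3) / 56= 42875 / 221184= 0.19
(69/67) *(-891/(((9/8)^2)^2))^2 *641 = 29928925954048/146529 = 204252577.67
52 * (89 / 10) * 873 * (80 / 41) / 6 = 5386992 / 41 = 131390.05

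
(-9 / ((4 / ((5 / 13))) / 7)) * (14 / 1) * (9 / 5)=-3969 / 26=-152.65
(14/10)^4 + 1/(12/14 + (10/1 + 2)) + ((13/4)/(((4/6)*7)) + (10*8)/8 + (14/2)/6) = 4971479/315000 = 15.78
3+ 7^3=346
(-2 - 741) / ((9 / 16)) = -11888 / 9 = -1320.89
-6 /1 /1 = -6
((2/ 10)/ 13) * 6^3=3.32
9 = 9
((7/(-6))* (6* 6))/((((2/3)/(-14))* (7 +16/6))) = 2646/29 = 91.24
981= 981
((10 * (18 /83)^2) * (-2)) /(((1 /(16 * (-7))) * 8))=90720 /6889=13.17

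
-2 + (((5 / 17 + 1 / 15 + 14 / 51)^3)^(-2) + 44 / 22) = 377149515625 / 24794911296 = 15.21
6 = 6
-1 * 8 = -8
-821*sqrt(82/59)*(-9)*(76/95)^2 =118224*sqrt(4838)/1475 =5575.02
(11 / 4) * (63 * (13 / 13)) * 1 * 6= 2079 / 2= 1039.50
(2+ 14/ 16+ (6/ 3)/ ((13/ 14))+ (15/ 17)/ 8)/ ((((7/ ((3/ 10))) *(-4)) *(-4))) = 1947/ 141440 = 0.01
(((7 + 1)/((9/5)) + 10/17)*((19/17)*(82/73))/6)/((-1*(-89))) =599830/50696091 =0.01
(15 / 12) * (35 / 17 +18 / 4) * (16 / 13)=2230 / 221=10.09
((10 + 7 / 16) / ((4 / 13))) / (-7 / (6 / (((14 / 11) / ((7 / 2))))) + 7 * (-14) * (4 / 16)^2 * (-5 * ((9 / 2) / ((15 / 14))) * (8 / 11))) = 71643 / 196672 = 0.36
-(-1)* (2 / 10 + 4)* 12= 252 / 5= 50.40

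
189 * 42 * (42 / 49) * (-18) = -122472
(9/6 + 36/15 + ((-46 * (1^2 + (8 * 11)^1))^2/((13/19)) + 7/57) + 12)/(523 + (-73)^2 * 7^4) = 181519972609/94814299320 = 1.91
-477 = -477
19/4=4.75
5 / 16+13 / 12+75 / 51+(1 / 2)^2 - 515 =-417697 / 816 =-511.88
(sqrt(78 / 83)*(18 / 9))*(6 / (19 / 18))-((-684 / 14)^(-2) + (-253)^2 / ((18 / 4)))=-1663721977 / 116964 + 216*sqrt(6474) / 1577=-14213.20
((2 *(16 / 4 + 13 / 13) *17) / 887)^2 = 0.04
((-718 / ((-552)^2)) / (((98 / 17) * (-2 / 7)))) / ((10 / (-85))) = -103751 / 8531712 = -0.01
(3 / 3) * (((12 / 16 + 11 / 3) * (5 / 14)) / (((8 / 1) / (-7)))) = -1.38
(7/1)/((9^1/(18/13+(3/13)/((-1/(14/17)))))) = 616/663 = 0.93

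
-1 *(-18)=18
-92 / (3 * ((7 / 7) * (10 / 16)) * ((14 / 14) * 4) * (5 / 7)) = -1288 / 75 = -17.17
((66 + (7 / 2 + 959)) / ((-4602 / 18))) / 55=-561 / 7670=-0.07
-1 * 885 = -885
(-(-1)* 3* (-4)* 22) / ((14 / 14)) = -264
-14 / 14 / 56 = -1 / 56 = -0.02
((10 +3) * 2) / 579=26 / 579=0.04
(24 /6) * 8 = 32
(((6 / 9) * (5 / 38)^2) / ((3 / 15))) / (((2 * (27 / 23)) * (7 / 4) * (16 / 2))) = 0.00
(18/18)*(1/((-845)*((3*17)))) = -1/43095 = -0.00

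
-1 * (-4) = 4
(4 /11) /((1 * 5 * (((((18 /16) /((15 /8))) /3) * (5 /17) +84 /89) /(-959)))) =-5803868 /83435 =-69.56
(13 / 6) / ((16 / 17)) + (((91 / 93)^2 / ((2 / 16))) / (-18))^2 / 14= 448870518655 / 193895080992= 2.32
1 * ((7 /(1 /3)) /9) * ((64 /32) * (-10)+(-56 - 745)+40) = -5467 /3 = -1822.33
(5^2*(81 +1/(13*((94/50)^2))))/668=29083775/9591478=3.03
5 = 5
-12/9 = -4/3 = -1.33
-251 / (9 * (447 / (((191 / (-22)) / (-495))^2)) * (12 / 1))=-9156731 / 5725152219600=-0.00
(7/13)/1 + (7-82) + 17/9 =-8491/117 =-72.57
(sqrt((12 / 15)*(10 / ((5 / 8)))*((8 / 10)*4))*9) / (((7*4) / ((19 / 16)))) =171 / 70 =2.44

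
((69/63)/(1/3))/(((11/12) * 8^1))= 69/154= 0.45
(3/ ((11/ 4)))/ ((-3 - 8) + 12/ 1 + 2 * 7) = 4/ 55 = 0.07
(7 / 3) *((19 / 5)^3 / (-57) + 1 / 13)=-30226 / 14625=-2.07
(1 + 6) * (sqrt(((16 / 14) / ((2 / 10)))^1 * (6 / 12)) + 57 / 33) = 2 * sqrt(35) + 133 / 11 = 23.92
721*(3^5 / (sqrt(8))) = 175203*sqrt(2) / 4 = 61943.61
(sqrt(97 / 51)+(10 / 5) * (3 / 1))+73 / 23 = sqrt(4947) / 51+211 / 23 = 10.55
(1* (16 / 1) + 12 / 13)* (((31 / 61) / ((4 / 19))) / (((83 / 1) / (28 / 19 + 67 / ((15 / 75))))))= 10900065 / 65819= 165.61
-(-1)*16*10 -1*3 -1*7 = 150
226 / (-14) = -16.14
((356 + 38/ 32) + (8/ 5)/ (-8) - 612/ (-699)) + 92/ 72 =60249463/ 167760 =359.14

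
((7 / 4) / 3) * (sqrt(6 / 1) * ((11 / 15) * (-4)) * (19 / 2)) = -1463 * sqrt(6) / 90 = -39.82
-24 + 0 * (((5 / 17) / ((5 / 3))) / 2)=-24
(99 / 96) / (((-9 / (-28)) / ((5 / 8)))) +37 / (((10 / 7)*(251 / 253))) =6773767 / 240960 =28.11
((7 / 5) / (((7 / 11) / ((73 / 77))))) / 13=73 / 455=0.16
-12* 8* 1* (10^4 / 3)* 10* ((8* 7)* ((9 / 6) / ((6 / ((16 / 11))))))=-716800000 / 11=-65163636.36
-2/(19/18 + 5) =-36/109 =-0.33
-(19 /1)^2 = -361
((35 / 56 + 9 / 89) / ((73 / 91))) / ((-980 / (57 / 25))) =-383097 / 181916000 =-0.00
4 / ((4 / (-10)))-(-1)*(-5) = -15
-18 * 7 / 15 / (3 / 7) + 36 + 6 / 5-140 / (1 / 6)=-4112 / 5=-822.40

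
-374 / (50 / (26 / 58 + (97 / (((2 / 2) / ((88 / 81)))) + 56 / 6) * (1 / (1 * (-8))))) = 12203807 / 117450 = 103.91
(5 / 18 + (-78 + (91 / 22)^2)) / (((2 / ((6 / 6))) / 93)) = -8184899 / 2904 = -2818.49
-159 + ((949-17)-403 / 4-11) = 2645 / 4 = 661.25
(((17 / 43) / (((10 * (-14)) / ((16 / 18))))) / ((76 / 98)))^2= 14161 / 1351665225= 0.00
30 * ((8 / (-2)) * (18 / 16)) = -135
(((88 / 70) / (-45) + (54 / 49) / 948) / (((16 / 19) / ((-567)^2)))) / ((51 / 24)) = -645996789 / 134300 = -4810.10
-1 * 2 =-2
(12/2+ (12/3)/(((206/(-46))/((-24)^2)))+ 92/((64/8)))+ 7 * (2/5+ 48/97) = -49027987/99910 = -490.72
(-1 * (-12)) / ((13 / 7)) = 84 / 13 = 6.46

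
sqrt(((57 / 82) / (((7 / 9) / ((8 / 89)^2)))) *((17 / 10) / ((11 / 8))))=24 *sqrt(30591330) / 1404865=0.09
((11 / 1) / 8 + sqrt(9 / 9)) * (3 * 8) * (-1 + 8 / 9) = -19 / 3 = -6.33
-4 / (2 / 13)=-26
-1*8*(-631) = 5048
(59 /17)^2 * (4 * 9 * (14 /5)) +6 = 1220.13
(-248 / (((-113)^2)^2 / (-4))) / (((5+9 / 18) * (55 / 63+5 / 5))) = 62496 / 105817737289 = 0.00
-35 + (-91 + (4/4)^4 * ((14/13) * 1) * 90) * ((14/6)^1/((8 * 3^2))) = -97741/2808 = -34.81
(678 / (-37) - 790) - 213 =-37789 / 37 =-1021.32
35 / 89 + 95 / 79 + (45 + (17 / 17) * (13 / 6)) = 2057093 / 42186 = 48.76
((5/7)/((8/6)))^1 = 15/28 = 0.54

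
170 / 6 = 85 / 3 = 28.33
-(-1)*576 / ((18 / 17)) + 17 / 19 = 10353 / 19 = 544.89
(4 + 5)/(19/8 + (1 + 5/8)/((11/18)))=792/443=1.79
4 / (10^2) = 1 / 25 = 0.04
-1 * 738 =-738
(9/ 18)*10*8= 40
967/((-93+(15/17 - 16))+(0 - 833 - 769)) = -0.57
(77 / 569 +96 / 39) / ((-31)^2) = 19209 / 7108517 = 0.00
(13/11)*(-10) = -130/11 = -11.82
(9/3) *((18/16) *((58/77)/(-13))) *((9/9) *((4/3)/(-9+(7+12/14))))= 261/1144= 0.23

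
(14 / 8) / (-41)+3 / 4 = 0.71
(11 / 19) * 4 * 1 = 44 / 19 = 2.32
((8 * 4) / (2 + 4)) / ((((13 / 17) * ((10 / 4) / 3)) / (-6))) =-3264 / 65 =-50.22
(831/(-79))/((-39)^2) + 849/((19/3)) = 134.05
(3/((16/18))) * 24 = 81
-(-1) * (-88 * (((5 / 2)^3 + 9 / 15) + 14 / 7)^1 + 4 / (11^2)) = -970279 / 605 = -1603.77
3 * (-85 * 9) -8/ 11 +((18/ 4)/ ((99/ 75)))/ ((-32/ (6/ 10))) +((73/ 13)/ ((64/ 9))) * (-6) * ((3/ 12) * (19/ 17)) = -714788693/ 311168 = -2297.12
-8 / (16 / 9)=-9 / 2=-4.50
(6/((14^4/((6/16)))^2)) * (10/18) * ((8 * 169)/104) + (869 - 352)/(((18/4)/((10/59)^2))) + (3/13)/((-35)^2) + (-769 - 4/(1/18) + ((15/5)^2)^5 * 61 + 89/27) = 5194780218941471206742413/1442531854465228800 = 3601154.60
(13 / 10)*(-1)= -13 / 10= -1.30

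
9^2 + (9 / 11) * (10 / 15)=897 / 11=81.55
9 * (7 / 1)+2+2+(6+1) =74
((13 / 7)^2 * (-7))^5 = -137858491849 / 16807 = -8202444.92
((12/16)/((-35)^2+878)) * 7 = 7/2804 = 0.00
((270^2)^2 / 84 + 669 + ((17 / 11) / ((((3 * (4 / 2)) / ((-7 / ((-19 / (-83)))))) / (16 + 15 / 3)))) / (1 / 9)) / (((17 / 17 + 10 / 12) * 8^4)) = 8424.98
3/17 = 0.18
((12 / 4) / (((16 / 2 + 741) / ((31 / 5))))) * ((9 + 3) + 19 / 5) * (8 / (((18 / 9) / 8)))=235104 / 18725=12.56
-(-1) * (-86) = -86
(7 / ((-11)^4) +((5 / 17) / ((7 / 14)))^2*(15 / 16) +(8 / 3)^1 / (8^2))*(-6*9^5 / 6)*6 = -129862.65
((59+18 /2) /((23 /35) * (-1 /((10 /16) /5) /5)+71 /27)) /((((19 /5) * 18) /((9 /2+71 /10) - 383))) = -33147450 /141683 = -233.96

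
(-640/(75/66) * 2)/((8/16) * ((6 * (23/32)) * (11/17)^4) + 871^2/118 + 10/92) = -20426227171328/116595742627605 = -0.18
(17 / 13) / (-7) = -17 / 91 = -0.19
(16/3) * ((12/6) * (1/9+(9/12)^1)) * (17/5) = 4216/135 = 31.23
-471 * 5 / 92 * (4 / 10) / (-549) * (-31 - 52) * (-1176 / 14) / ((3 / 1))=182434 / 4209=43.34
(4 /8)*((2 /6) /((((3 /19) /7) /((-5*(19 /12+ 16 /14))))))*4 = -21755 /54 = -402.87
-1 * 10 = -10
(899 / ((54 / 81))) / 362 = 2697 / 724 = 3.73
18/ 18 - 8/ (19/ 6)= -29/ 19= -1.53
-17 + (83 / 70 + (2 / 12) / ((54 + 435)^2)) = -15.81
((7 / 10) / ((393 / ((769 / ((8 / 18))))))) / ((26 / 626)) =74.20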